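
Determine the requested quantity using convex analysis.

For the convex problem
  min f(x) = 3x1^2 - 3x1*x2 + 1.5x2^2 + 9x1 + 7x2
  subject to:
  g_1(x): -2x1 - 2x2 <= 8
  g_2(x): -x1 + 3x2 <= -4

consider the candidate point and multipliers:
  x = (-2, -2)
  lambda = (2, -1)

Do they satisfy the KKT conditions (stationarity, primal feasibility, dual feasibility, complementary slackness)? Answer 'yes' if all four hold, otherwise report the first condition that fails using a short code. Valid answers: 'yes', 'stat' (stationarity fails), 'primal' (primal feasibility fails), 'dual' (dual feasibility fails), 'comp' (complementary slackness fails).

Gradient of f: grad f(x) = Q x + c = (3, 7)
Constraint values g_i(x) = a_i^T x - b_i:
  g_1((-2, -2)) = 0
  g_2((-2, -2)) = 0
Stationarity residual: grad f(x) + sum_i lambda_i a_i = (0, 0)
  -> stationarity OK
Primal feasibility (all g_i <= 0): OK
Dual feasibility (all lambda_i >= 0): FAILS
Complementary slackness (lambda_i * g_i(x) = 0 for all i): OK

Verdict: the first failing condition is dual_feasibility -> dual.

dual


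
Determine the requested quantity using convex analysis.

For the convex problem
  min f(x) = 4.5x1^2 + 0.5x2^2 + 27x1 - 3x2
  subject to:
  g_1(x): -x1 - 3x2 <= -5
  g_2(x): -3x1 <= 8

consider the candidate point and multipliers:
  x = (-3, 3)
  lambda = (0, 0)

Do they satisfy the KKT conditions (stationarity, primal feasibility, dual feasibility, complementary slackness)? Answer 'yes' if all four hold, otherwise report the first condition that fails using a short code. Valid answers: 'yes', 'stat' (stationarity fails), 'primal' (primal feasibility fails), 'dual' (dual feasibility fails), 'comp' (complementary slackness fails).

Gradient of f: grad f(x) = Q x + c = (0, 0)
Constraint values g_i(x) = a_i^T x - b_i:
  g_1((-3, 3)) = -1
  g_2((-3, 3)) = 1
Stationarity residual: grad f(x) + sum_i lambda_i a_i = (0, 0)
  -> stationarity OK
Primal feasibility (all g_i <= 0): FAILS
Dual feasibility (all lambda_i >= 0): OK
Complementary slackness (lambda_i * g_i(x) = 0 for all i): OK

Verdict: the first failing condition is primal_feasibility -> primal.

primal


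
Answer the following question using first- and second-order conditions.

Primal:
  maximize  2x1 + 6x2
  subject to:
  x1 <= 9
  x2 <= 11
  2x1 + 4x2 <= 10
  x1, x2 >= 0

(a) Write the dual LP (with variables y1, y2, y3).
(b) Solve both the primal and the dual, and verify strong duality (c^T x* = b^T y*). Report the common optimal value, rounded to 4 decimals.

The standard primal-dual pair for 'max c^T x s.t. A x <= b, x >= 0' is:
  Dual:  min b^T y  s.t.  A^T y >= c,  y >= 0.

So the dual LP is:
  minimize  9y1 + 11y2 + 10y3
  subject to:
    y1 + 2y3 >= 2
    y2 + 4y3 >= 6
    y1, y2, y3 >= 0

Solving the primal: x* = (0, 2.5).
  primal value c^T x* = 15.
Solving the dual: y* = (0, 0, 1.5).
  dual value b^T y* = 15.
Strong duality: c^T x* = b^T y*. Confirmed.

15


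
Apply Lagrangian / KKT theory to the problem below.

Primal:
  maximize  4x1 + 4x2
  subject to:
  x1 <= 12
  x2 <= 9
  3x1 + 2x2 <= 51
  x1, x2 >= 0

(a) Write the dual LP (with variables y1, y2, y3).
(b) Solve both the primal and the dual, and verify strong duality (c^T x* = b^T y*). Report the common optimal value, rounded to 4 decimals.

The standard primal-dual pair for 'max c^T x s.t. A x <= b, x >= 0' is:
  Dual:  min b^T y  s.t.  A^T y >= c,  y >= 0.

So the dual LP is:
  minimize  12y1 + 9y2 + 51y3
  subject to:
    y1 + 3y3 >= 4
    y2 + 2y3 >= 4
    y1, y2, y3 >= 0

Solving the primal: x* = (11, 9).
  primal value c^T x* = 80.
Solving the dual: y* = (0, 1.3333, 1.3333).
  dual value b^T y* = 80.
Strong duality: c^T x* = b^T y*. Confirmed.

80


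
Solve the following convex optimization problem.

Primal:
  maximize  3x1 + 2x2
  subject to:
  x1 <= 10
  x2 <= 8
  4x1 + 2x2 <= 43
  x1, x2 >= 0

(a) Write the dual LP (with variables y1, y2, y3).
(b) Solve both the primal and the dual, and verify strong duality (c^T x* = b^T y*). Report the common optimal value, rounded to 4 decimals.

The standard primal-dual pair for 'max c^T x s.t. A x <= b, x >= 0' is:
  Dual:  min b^T y  s.t.  A^T y >= c,  y >= 0.

So the dual LP is:
  minimize  10y1 + 8y2 + 43y3
  subject to:
    y1 + 4y3 >= 3
    y2 + 2y3 >= 2
    y1, y2, y3 >= 0

Solving the primal: x* = (6.75, 8).
  primal value c^T x* = 36.25.
Solving the dual: y* = (0, 0.5, 0.75).
  dual value b^T y* = 36.25.
Strong duality: c^T x* = b^T y*. Confirmed.

36.25


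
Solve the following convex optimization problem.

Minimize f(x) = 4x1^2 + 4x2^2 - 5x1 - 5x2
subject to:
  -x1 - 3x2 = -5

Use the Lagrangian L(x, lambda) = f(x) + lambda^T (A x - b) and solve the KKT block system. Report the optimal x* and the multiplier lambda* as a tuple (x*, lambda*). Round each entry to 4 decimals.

Form the Lagrangian:
  L(x, lambda) = (1/2) x^T Q x + c^T x + lambda^T (A x - b)
Stationarity (grad_x L = 0): Q x + c + A^T lambda = 0.
Primal feasibility: A x = b.

This gives the KKT block system:
  [ Q   A^T ] [ x     ]   [-c ]
  [ A    0  ] [ lambda ] = [ b ]

Solving the linear system:
  x*      = (0.875, 1.375)
  lambda* = (2)
  f(x*)   = -0.625

x* = (0.875, 1.375), lambda* = (2)


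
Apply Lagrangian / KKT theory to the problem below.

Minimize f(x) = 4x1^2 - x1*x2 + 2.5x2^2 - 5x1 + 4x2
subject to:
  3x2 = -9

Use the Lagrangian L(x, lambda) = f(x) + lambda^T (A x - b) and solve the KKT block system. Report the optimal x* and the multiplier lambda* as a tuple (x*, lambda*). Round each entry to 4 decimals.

Form the Lagrangian:
  L(x, lambda) = (1/2) x^T Q x + c^T x + lambda^T (A x - b)
Stationarity (grad_x L = 0): Q x + c + A^T lambda = 0.
Primal feasibility: A x = b.

This gives the KKT block system:
  [ Q   A^T ] [ x     ]   [-c ]
  [ A    0  ] [ lambda ] = [ b ]

Solving the linear system:
  x*      = (0.25, -3)
  lambda* = (3.75)
  f(x*)   = 10.25

x* = (0.25, -3), lambda* = (3.75)


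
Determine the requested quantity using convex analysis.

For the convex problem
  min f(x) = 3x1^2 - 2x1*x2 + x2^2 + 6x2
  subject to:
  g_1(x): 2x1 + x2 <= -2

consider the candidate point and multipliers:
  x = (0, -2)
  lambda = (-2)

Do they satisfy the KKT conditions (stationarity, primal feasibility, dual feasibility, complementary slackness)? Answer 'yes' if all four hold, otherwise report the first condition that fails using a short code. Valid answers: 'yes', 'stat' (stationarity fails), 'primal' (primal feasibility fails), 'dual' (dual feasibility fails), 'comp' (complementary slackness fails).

Gradient of f: grad f(x) = Q x + c = (4, 2)
Constraint values g_i(x) = a_i^T x - b_i:
  g_1((0, -2)) = 0
Stationarity residual: grad f(x) + sum_i lambda_i a_i = (0, 0)
  -> stationarity OK
Primal feasibility (all g_i <= 0): OK
Dual feasibility (all lambda_i >= 0): FAILS
Complementary slackness (lambda_i * g_i(x) = 0 for all i): OK

Verdict: the first failing condition is dual_feasibility -> dual.

dual


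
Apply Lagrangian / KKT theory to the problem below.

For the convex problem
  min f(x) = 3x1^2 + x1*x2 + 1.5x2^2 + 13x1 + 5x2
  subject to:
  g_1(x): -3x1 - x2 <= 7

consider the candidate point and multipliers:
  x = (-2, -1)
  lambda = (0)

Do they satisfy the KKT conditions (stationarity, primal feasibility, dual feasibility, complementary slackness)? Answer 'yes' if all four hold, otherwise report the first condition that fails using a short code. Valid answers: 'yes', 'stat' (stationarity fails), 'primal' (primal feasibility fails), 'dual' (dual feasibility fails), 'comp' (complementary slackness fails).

Gradient of f: grad f(x) = Q x + c = (0, 0)
Constraint values g_i(x) = a_i^T x - b_i:
  g_1((-2, -1)) = 0
Stationarity residual: grad f(x) + sum_i lambda_i a_i = (0, 0)
  -> stationarity OK
Primal feasibility (all g_i <= 0): OK
Dual feasibility (all lambda_i >= 0): OK
Complementary slackness (lambda_i * g_i(x) = 0 for all i): OK

Verdict: yes, KKT holds.

yes


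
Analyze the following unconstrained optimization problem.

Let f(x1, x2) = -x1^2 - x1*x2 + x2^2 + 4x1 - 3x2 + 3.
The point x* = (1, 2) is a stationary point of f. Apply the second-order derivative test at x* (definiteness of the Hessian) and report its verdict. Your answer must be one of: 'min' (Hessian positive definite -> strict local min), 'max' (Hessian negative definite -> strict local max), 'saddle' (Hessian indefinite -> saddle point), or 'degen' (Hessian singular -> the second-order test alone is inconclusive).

Compute the Hessian H = grad^2 f:
  H = [[-2, -1], [-1, 2]]
Verify stationarity: grad f(x*) = H x* + g = (0, 0).
Eigenvalues of H: -2.2361, 2.2361.
Eigenvalues have mixed signs, so H is indefinite -> x* is a saddle point.

saddle


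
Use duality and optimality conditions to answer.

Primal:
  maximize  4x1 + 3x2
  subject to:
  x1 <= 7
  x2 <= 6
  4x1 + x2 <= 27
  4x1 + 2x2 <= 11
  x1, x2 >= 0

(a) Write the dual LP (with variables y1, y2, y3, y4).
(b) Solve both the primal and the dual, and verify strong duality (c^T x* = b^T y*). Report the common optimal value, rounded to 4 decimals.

The standard primal-dual pair for 'max c^T x s.t. A x <= b, x >= 0' is:
  Dual:  min b^T y  s.t.  A^T y >= c,  y >= 0.

So the dual LP is:
  minimize  7y1 + 6y2 + 27y3 + 11y4
  subject to:
    y1 + 4y3 + 4y4 >= 4
    y2 + y3 + 2y4 >= 3
    y1, y2, y3, y4 >= 0

Solving the primal: x* = (0, 5.5).
  primal value c^T x* = 16.5.
Solving the dual: y* = (0, 0, 0, 1.5).
  dual value b^T y* = 16.5.
Strong duality: c^T x* = b^T y*. Confirmed.

16.5


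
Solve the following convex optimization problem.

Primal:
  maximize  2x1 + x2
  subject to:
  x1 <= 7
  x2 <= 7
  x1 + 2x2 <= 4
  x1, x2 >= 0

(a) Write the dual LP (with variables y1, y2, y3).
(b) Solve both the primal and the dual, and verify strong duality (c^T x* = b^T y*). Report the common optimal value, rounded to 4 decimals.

The standard primal-dual pair for 'max c^T x s.t. A x <= b, x >= 0' is:
  Dual:  min b^T y  s.t.  A^T y >= c,  y >= 0.

So the dual LP is:
  minimize  7y1 + 7y2 + 4y3
  subject to:
    y1 + y3 >= 2
    y2 + 2y3 >= 1
    y1, y2, y3 >= 0

Solving the primal: x* = (4, 0).
  primal value c^T x* = 8.
Solving the dual: y* = (0, 0, 2).
  dual value b^T y* = 8.
Strong duality: c^T x* = b^T y*. Confirmed.

8


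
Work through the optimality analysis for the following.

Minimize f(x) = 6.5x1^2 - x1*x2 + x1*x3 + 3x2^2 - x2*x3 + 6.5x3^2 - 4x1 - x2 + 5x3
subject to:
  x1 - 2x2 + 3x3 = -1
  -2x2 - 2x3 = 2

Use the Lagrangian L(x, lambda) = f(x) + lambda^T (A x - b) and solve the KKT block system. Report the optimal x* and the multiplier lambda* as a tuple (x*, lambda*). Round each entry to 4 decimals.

Form the Lagrangian:
  L(x, lambda) = (1/2) x^T Q x + c^T x + lambda^T (A x - b)
Stationarity (grad_x L = 0): Q x + c + A^T lambda = 0.
Primal feasibility: A x = b.

This gives the KKT block system:
  [ Q   A^T ] [ x     ]   [-c ]
  [ A    0  ] [ lambda ] = [ b ]

Solving the linear system:
  x*      = (0.3282, -0.3344, -0.6656)
  lambda* = (0.0644, -1.3988)
  f(x*)   = -0.7224

x* = (0.3282, -0.3344, -0.6656), lambda* = (0.0644, -1.3988)


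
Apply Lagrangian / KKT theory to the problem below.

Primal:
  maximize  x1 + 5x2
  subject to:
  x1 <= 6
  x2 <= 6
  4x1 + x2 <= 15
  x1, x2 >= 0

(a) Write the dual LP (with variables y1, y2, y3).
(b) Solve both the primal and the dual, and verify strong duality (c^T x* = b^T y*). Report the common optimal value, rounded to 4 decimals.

The standard primal-dual pair for 'max c^T x s.t. A x <= b, x >= 0' is:
  Dual:  min b^T y  s.t.  A^T y >= c,  y >= 0.

So the dual LP is:
  minimize  6y1 + 6y2 + 15y3
  subject to:
    y1 + 4y3 >= 1
    y2 + y3 >= 5
    y1, y2, y3 >= 0

Solving the primal: x* = (2.25, 6).
  primal value c^T x* = 32.25.
Solving the dual: y* = (0, 4.75, 0.25).
  dual value b^T y* = 32.25.
Strong duality: c^T x* = b^T y*. Confirmed.

32.25


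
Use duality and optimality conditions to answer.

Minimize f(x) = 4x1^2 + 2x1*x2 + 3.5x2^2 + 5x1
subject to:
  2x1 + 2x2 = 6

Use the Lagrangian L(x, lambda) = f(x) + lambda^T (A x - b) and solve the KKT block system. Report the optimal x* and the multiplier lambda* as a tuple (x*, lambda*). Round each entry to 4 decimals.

Form the Lagrangian:
  L(x, lambda) = (1/2) x^T Q x + c^T x + lambda^T (A x - b)
Stationarity (grad_x L = 0): Q x + c + A^T lambda = 0.
Primal feasibility: A x = b.

This gives the KKT block system:
  [ Q   A^T ] [ x     ]   [-c ]
  [ A    0  ] [ lambda ] = [ b ]

Solving the linear system:
  x*      = (0.9091, 2.0909)
  lambda* = (-8.2273)
  f(x*)   = 26.9545

x* = (0.9091, 2.0909), lambda* = (-8.2273)


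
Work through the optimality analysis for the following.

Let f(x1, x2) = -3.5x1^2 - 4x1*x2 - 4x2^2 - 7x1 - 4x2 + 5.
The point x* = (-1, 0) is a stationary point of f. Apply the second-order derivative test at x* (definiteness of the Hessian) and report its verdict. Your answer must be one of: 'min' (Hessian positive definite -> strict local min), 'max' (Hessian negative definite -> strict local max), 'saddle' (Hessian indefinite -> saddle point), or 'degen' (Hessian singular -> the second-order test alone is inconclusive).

Compute the Hessian H = grad^2 f:
  H = [[-7, -4], [-4, -8]]
Verify stationarity: grad f(x*) = H x* + g = (0, 0).
Eigenvalues of H: -11.5311, -3.4689.
Both eigenvalues < 0, so H is negative definite -> x* is a strict local max.

max


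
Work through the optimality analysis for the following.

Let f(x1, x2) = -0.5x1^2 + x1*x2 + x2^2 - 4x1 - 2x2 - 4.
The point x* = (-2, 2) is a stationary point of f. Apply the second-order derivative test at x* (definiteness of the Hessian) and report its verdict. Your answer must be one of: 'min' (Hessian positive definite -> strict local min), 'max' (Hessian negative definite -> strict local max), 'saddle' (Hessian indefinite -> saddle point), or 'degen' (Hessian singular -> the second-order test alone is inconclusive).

Compute the Hessian H = grad^2 f:
  H = [[-1, 1], [1, 2]]
Verify stationarity: grad f(x*) = H x* + g = (0, 0).
Eigenvalues of H: -1.3028, 2.3028.
Eigenvalues have mixed signs, so H is indefinite -> x* is a saddle point.

saddle


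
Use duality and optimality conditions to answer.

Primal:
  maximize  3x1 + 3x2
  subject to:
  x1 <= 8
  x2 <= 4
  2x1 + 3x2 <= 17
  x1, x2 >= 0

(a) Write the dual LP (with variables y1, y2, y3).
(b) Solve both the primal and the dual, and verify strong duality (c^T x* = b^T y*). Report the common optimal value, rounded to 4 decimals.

The standard primal-dual pair for 'max c^T x s.t. A x <= b, x >= 0' is:
  Dual:  min b^T y  s.t.  A^T y >= c,  y >= 0.

So the dual LP is:
  minimize  8y1 + 4y2 + 17y3
  subject to:
    y1 + 2y3 >= 3
    y2 + 3y3 >= 3
    y1, y2, y3 >= 0

Solving the primal: x* = (8, 0.3333).
  primal value c^T x* = 25.
Solving the dual: y* = (1, 0, 1).
  dual value b^T y* = 25.
Strong duality: c^T x* = b^T y*. Confirmed.

25


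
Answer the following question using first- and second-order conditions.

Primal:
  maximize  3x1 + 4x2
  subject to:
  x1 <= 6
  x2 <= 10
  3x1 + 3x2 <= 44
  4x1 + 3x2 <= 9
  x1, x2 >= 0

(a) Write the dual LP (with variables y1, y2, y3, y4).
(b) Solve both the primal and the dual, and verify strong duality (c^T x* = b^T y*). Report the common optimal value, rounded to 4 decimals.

The standard primal-dual pair for 'max c^T x s.t. A x <= b, x >= 0' is:
  Dual:  min b^T y  s.t.  A^T y >= c,  y >= 0.

So the dual LP is:
  minimize  6y1 + 10y2 + 44y3 + 9y4
  subject to:
    y1 + 3y3 + 4y4 >= 3
    y2 + 3y3 + 3y4 >= 4
    y1, y2, y3, y4 >= 0

Solving the primal: x* = (0, 3).
  primal value c^T x* = 12.
Solving the dual: y* = (0, 0, 0, 1.3333).
  dual value b^T y* = 12.
Strong duality: c^T x* = b^T y*. Confirmed.

12


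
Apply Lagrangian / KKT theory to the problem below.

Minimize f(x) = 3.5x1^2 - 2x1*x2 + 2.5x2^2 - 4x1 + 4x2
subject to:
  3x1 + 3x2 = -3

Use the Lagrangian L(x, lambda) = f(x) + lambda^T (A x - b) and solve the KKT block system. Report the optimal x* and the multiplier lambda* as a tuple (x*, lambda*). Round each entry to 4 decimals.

Form the Lagrangian:
  L(x, lambda) = (1/2) x^T Q x + c^T x + lambda^T (A x - b)
Stationarity (grad_x L = 0): Q x + c + A^T lambda = 0.
Primal feasibility: A x = b.

This gives the KKT block system:
  [ Q   A^T ] [ x     ]   [-c ]
  [ A    0  ] [ lambda ] = [ b ]

Solving the linear system:
  x*      = (0.0625, -1.0625)
  lambda* = (0.4792)
  f(x*)   = -1.5312

x* = (0.0625, -1.0625), lambda* = (0.4792)


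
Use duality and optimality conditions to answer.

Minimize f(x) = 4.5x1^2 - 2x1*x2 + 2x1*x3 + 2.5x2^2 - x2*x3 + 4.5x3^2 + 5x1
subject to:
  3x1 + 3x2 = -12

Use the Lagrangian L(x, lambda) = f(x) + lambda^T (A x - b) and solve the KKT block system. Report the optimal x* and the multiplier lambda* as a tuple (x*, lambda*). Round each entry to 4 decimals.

Form the Lagrangian:
  L(x, lambda) = (1/2) x^T Q x + c^T x + lambda^T (A x - b)
Stationarity (grad_x L = 0): Q x + c + A^T lambda = 0.
Primal feasibility: A x = b.

This gives the KKT block system:
  [ Q   A^T ] [ x     ]   [-c ]
  [ A    0  ] [ lambda ] = [ b ]

Solving the linear system:
  x*      = (-1.8627, -2.1373, 0.1765)
  lambda* = (2.3791)
  f(x*)   = 9.6176

x* = (-1.8627, -2.1373, 0.1765), lambda* = (2.3791)


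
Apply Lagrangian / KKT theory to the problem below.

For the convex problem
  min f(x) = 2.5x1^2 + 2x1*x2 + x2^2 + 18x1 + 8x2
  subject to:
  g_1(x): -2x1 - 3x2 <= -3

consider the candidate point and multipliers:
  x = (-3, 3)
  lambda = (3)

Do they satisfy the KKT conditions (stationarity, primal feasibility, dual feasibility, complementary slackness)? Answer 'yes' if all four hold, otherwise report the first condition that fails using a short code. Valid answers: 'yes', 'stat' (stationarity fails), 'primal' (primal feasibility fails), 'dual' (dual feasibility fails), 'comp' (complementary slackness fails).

Gradient of f: grad f(x) = Q x + c = (9, 8)
Constraint values g_i(x) = a_i^T x - b_i:
  g_1((-3, 3)) = 0
Stationarity residual: grad f(x) + sum_i lambda_i a_i = (3, -1)
  -> stationarity FAILS
Primal feasibility (all g_i <= 0): OK
Dual feasibility (all lambda_i >= 0): OK
Complementary slackness (lambda_i * g_i(x) = 0 for all i): OK

Verdict: the first failing condition is stationarity -> stat.

stat


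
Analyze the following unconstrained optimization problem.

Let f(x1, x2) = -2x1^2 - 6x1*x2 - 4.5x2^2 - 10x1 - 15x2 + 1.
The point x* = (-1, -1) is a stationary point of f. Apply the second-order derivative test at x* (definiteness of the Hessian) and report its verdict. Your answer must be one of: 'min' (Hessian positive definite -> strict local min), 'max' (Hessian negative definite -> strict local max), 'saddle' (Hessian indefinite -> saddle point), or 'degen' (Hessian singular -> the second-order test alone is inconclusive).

Compute the Hessian H = grad^2 f:
  H = [[-4, -6], [-6, -9]]
Verify stationarity: grad f(x*) = H x* + g = (0, 0).
Eigenvalues of H: -13, 0.
H has a zero eigenvalue (singular; negative semidefinite but not definite), so H is neither positive definite, negative definite, nor indefinite. The second-order test alone is inconclusive -> degen.
(Indeed, f is constant along the null direction of H through x*, so x* is not a strict local extremum.)

degen


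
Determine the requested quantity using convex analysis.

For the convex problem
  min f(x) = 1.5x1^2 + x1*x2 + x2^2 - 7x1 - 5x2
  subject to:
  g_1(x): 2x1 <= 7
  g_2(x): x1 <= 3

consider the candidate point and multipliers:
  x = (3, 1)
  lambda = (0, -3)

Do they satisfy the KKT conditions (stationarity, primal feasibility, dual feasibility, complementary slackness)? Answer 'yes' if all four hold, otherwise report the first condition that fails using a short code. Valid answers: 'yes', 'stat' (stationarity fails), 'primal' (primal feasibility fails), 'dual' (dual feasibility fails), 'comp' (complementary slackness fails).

Gradient of f: grad f(x) = Q x + c = (3, 0)
Constraint values g_i(x) = a_i^T x - b_i:
  g_1((3, 1)) = -1
  g_2((3, 1)) = 0
Stationarity residual: grad f(x) + sum_i lambda_i a_i = (0, 0)
  -> stationarity OK
Primal feasibility (all g_i <= 0): OK
Dual feasibility (all lambda_i >= 0): FAILS
Complementary slackness (lambda_i * g_i(x) = 0 for all i): OK

Verdict: the first failing condition is dual_feasibility -> dual.

dual


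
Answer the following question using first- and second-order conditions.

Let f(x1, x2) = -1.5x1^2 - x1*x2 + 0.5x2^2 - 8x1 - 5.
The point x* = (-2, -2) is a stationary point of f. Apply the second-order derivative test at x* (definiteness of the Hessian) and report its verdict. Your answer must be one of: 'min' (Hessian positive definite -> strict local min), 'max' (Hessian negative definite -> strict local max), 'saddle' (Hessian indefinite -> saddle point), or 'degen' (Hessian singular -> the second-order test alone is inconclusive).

Compute the Hessian H = grad^2 f:
  H = [[-3, -1], [-1, 1]]
Verify stationarity: grad f(x*) = H x* + g = (0, 0).
Eigenvalues of H: -3.2361, 1.2361.
Eigenvalues have mixed signs, so H is indefinite -> x* is a saddle point.

saddle


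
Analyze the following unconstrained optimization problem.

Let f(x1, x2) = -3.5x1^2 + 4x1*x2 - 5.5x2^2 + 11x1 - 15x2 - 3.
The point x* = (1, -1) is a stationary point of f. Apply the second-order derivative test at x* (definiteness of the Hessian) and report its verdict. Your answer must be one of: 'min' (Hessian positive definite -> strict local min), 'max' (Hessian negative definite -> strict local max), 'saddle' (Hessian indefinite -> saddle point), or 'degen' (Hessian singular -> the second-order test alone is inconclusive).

Compute the Hessian H = grad^2 f:
  H = [[-7, 4], [4, -11]]
Verify stationarity: grad f(x*) = H x* + g = (0, 0).
Eigenvalues of H: -13.4721, -4.5279.
Both eigenvalues < 0, so H is negative definite -> x* is a strict local max.

max


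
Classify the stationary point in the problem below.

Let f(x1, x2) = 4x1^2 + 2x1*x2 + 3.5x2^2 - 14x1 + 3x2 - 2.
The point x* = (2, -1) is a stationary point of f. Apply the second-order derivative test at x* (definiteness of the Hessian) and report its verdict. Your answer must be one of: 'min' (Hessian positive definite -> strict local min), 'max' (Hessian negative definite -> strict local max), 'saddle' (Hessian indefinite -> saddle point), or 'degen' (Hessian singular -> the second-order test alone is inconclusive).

Compute the Hessian H = grad^2 f:
  H = [[8, 2], [2, 7]]
Verify stationarity: grad f(x*) = H x* + g = (0, 0).
Eigenvalues of H: 5.4384, 9.5616.
Both eigenvalues > 0, so H is positive definite -> x* is a strict local min.

min


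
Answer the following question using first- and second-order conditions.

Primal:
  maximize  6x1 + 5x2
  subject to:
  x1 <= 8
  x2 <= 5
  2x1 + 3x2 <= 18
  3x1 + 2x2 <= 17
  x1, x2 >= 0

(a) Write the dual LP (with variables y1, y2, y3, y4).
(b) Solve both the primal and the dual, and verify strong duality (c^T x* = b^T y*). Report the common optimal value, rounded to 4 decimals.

The standard primal-dual pair for 'max c^T x s.t. A x <= b, x >= 0' is:
  Dual:  min b^T y  s.t.  A^T y >= c,  y >= 0.

So the dual LP is:
  minimize  8y1 + 5y2 + 18y3 + 17y4
  subject to:
    y1 + 2y3 + 3y4 >= 6
    y2 + 3y3 + 2y4 >= 5
    y1, y2, y3, y4 >= 0

Solving the primal: x* = (3, 4).
  primal value c^T x* = 38.
Solving the dual: y* = (0, 0, 0.6, 1.6).
  dual value b^T y* = 38.
Strong duality: c^T x* = b^T y*. Confirmed.

38


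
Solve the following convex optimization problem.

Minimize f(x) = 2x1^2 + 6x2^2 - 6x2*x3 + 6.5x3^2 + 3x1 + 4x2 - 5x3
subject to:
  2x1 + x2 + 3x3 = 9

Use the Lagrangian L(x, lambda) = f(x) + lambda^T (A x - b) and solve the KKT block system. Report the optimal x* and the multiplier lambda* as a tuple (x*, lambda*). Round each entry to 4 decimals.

Form the Lagrangian:
  L(x, lambda) = (1/2) x^T Q x + c^T x + lambda^T (A x - b)
Stationarity (grad_x L = 0): Q x + c + A^T lambda = 0.
Primal feasibility: A x = b.

This gives the KKT block system:
  [ Q   A^T ] [ x     ]   [-c ]
  [ A    0  ] [ lambda ] = [ b ]

Solving the linear system:
  x*      = (1.3691, 0.9116, 1.7834)
  lambda* = (-4.2383)
  f(x*)   = 18.4905

x* = (1.3691, 0.9116, 1.7834), lambda* = (-4.2383)


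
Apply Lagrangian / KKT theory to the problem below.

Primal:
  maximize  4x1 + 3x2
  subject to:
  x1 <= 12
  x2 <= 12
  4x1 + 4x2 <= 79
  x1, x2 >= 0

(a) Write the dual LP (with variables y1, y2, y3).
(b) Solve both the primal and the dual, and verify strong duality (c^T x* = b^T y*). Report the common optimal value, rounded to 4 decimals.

The standard primal-dual pair for 'max c^T x s.t. A x <= b, x >= 0' is:
  Dual:  min b^T y  s.t.  A^T y >= c,  y >= 0.

So the dual LP is:
  minimize  12y1 + 12y2 + 79y3
  subject to:
    y1 + 4y3 >= 4
    y2 + 4y3 >= 3
    y1, y2, y3 >= 0

Solving the primal: x* = (12, 7.75).
  primal value c^T x* = 71.25.
Solving the dual: y* = (1, 0, 0.75).
  dual value b^T y* = 71.25.
Strong duality: c^T x* = b^T y*. Confirmed.

71.25


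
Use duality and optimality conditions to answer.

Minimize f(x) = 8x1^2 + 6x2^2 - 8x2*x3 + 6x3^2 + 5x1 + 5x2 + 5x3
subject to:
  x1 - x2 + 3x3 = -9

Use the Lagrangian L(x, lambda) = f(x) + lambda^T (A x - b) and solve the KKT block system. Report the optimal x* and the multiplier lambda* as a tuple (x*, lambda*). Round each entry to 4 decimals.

Form the Lagrangian:
  L(x, lambda) = (1/2) x^T Q x + c^T x + lambda^T (A x - b)
Stationarity (grad_x L = 0): Q x + c + A^T lambda = 0.
Primal feasibility: A x = b.

This gives the KKT block system:
  [ Q   A^T ] [ x     ]   [-c ]
  [ A    0  ] [ lambda ] = [ b ]

Solving the linear system:
  x*      = (-0.7143, -2.2143, -3.5)
  lambda* = (6.4286)
  f(x*)   = 12.8571

x* = (-0.7143, -2.2143, -3.5), lambda* = (6.4286)


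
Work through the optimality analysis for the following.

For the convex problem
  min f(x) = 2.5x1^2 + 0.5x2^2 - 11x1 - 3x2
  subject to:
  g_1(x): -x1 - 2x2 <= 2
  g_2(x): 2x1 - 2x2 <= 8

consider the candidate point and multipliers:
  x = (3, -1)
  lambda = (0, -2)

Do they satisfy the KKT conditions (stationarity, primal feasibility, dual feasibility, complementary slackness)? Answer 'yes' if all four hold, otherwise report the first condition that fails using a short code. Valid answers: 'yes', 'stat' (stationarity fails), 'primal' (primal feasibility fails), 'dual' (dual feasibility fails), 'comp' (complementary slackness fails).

Gradient of f: grad f(x) = Q x + c = (4, -4)
Constraint values g_i(x) = a_i^T x - b_i:
  g_1((3, -1)) = -3
  g_2((3, -1)) = 0
Stationarity residual: grad f(x) + sum_i lambda_i a_i = (0, 0)
  -> stationarity OK
Primal feasibility (all g_i <= 0): OK
Dual feasibility (all lambda_i >= 0): FAILS
Complementary slackness (lambda_i * g_i(x) = 0 for all i): OK

Verdict: the first failing condition is dual_feasibility -> dual.

dual


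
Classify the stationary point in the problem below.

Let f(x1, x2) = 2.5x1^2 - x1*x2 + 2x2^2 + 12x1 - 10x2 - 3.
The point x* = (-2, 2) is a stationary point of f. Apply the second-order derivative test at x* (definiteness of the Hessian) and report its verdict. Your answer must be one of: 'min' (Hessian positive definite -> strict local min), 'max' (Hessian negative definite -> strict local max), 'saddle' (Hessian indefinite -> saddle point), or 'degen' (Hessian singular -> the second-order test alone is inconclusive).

Compute the Hessian H = grad^2 f:
  H = [[5, -1], [-1, 4]]
Verify stationarity: grad f(x*) = H x* + g = (0, 0).
Eigenvalues of H: 3.382, 5.618.
Both eigenvalues > 0, so H is positive definite -> x* is a strict local min.

min


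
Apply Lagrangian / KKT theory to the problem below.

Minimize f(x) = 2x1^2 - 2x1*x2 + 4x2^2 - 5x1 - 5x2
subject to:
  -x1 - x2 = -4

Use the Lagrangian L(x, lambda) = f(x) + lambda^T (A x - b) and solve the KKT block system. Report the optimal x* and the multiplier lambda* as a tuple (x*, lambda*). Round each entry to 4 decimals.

Form the Lagrangian:
  L(x, lambda) = (1/2) x^T Q x + c^T x + lambda^T (A x - b)
Stationarity (grad_x L = 0): Q x + c + A^T lambda = 0.
Primal feasibility: A x = b.

This gives the KKT block system:
  [ Q   A^T ] [ x     ]   [-c ]
  [ A    0  ] [ lambda ] = [ b ]

Solving the linear system:
  x*      = (2.5, 1.5)
  lambda* = (2)
  f(x*)   = -6

x* = (2.5, 1.5), lambda* = (2)


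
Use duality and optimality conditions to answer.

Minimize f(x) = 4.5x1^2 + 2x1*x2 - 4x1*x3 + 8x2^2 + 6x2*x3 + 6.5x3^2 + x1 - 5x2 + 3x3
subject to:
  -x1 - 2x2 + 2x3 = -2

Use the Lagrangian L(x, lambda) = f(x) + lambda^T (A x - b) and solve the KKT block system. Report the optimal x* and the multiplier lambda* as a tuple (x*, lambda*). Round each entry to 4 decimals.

Form the Lagrangian:
  L(x, lambda) = (1/2) x^T Q x + c^T x + lambda^T (A x - b)
Stationarity (grad_x L = 0): Q x + c + A^T lambda = 0.
Primal feasibility: A x = b.

This gives the KKT block system:
  [ Q   A^T ] [ x     ]   [-c ]
  [ A    0  ] [ lambda ] = [ b ]

Solving the linear system:
  x*      = (-0.5585, 0.6144, -0.6649)
  lambda* = (-0.1383)
  f(x*)   = -2.9508

x* = (-0.5585, 0.6144, -0.6649), lambda* = (-0.1383)


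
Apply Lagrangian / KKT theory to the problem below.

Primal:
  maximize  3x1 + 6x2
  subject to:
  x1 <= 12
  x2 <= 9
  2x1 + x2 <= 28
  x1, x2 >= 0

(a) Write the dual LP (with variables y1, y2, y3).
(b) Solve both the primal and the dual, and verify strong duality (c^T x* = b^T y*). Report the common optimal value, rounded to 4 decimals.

The standard primal-dual pair for 'max c^T x s.t. A x <= b, x >= 0' is:
  Dual:  min b^T y  s.t.  A^T y >= c,  y >= 0.

So the dual LP is:
  minimize  12y1 + 9y2 + 28y3
  subject to:
    y1 + 2y3 >= 3
    y2 + y3 >= 6
    y1, y2, y3 >= 0

Solving the primal: x* = (9.5, 9).
  primal value c^T x* = 82.5.
Solving the dual: y* = (0, 4.5, 1.5).
  dual value b^T y* = 82.5.
Strong duality: c^T x* = b^T y*. Confirmed.

82.5


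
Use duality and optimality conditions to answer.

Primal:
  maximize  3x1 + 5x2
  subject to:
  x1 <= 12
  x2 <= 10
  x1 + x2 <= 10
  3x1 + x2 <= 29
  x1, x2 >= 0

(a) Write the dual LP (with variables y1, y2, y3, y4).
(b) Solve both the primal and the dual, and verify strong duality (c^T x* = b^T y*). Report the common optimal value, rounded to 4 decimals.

The standard primal-dual pair for 'max c^T x s.t. A x <= b, x >= 0' is:
  Dual:  min b^T y  s.t.  A^T y >= c,  y >= 0.

So the dual LP is:
  minimize  12y1 + 10y2 + 10y3 + 29y4
  subject to:
    y1 + y3 + 3y4 >= 3
    y2 + y3 + y4 >= 5
    y1, y2, y3, y4 >= 0

Solving the primal: x* = (0, 10).
  primal value c^T x* = 50.
Solving the dual: y* = (0, 2, 3, 0).
  dual value b^T y* = 50.
Strong duality: c^T x* = b^T y*. Confirmed.

50


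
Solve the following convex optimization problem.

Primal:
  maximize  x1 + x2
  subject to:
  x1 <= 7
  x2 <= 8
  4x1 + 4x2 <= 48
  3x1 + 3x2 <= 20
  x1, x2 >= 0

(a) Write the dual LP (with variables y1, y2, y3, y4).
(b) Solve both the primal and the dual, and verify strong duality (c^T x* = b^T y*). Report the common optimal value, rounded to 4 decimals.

The standard primal-dual pair for 'max c^T x s.t. A x <= b, x >= 0' is:
  Dual:  min b^T y  s.t.  A^T y >= c,  y >= 0.

So the dual LP is:
  minimize  7y1 + 8y2 + 48y3 + 20y4
  subject to:
    y1 + 4y3 + 3y4 >= 1
    y2 + 4y3 + 3y4 >= 1
    y1, y2, y3, y4 >= 0

Solving the primal: x* = (6.6667, 0).
  primal value c^T x* = 6.6667.
Solving the dual: y* = (0, 0, 0, 0.3333).
  dual value b^T y* = 6.6667.
Strong duality: c^T x* = b^T y*. Confirmed.

6.6667


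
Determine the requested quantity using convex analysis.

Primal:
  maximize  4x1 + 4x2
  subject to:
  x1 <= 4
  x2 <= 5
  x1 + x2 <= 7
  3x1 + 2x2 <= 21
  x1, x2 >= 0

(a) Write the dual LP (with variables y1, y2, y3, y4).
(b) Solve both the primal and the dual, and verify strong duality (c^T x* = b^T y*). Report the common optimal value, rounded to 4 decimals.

The standard primal-dual pair for 'max c^T x s.t. A x <= b, x >= 0' is:
  Dual:  min b^T y  s.t.  A^T y >= c,  y >= 0.

So the dual LP is:
  minimize  4y1 + 5y2 + 7y3 + 21y4
  subject to:
    y1 + y3 + 3y4 >= 4
    y2 + y3 + 2y4 >= 4
    y1, y2, y3, y4 >= 0

Solving the primal: x* = (4, 3).
  primal value c^T x* = 28.
Solving the dual: y* = (0, 0, 4, 0).
  dual value b^T y* = 28.
Strong duality: c^T x* = b^T y*. Confirmed.

28


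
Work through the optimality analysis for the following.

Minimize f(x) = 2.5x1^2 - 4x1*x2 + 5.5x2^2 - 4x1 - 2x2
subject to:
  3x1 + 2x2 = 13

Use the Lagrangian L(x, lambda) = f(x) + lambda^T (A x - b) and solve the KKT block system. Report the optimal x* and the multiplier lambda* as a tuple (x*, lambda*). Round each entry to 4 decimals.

Form the Lagrangian:
  L(x, lambda) = (1/2) x^T Q x + c^T x + lambda^T (A x - b)
Stationarity (grad_x L = 0): Q x + c + A^T lambda = 0.
Primal feasibility: A x = b.

This gives the KKT block system:
  [ Q   A^T ] [ x     ]   [-c ]
  [ A    0  ] [ lambda ] = [ b ]

Solving the linear system:
  x*      = (3.2156, 1.6766)
  lambda* = (-1.7904)
  f(x*)   = 3.5299

x* = (3.2156, 1.6766), lambda* = (-1.7904)


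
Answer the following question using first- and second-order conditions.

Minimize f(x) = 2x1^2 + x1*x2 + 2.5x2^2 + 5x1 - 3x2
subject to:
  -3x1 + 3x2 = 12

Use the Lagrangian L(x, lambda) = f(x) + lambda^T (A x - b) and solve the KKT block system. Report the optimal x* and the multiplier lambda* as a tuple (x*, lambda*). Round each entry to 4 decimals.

Form the Lagrangian:
  L(x, lambda) = (1/2) x^T Q x + c^T x + lambda^T (A x - b)
Stationarity (grad_x L = 0): Q x + c + A^T lambda = 0.
Primal feasibility: A x = b.

This gives the KKT block system:
  [ Q   A^T ] [ x     ]   [-c ]
  [ A    0  ] [ lambda ] = [ b ]

Solving the linear system:
  x*      = (-2.3636, 1.6364)
  lambda* = (-0.9394)
  f(x*)   = -2.7273

x* = (-2.3636, 1.6364), lambda* = (-0.9394)


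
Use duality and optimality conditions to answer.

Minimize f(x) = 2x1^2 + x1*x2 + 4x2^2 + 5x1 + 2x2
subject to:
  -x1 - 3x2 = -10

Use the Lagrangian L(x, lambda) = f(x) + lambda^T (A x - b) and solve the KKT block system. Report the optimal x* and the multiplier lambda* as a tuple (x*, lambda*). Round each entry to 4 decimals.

Form the Lagrangian:
  L(x, lambda) = (1/2) x^T Q x + c^T x + lambda^T (A x - b)
Stationarity (grad_x L = 0): Q x + c + A^T lambda = 0.
Primal feasibility: A x = b.

This gives the KKT block system:
  [ Q   A^T ] [ x     ]   [-c ]
  [ A    0  ] [ lambda ] = [ b ]

Solving the linear system:
  x*      = (0.2895, 3.2368)
  lambda* = (9.3947)
  f(x*)   = 50.9342

x* = (0.2895, 3.2368), lambda* = (9.3947)


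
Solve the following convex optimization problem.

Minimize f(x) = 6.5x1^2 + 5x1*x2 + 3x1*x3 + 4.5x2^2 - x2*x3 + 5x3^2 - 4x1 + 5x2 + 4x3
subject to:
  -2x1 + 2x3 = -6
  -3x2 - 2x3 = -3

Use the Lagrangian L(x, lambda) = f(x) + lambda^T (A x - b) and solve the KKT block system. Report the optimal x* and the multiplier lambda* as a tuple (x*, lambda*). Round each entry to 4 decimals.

Form the Lagrangian:
  L(x, lambda) = (1/2) x^T Q x + c^T x + lambda^T (A x - b)
Stationarity (grad_x L = 0): Q x + c + A^T lambda = 0.
Primal feasibility: A x = b.

This gives the KKT block system:
  [ Q   A^T ] [ x     ]   [-c ]
  [ A    0  ] [ lambda ] = [ b ]

Solving the linear system:
  x*      = (1.8193, 1.7871, -1.1807)
  lambda* = (12.5221, 10.4538)
  f(x*)   = 51.7149

x* = (1.8193, 1.7871, -1.1807), lambda* = (12.5221, 10.4538)


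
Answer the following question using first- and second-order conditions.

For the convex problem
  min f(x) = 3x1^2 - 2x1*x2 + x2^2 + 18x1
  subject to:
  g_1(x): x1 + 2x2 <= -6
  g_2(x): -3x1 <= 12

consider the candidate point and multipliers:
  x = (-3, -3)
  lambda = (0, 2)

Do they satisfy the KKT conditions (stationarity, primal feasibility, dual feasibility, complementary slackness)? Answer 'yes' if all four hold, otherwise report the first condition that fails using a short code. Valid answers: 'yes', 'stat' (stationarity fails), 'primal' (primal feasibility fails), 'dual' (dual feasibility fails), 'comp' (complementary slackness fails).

Gradient of f: grad f(x) = Q x + c = (6, 0)
Constraint values g_i(x) = a_i^T x - b_i:
  g_1((-3, -3)) = -3
  g_2((-3, -3)) = -3
Stationarity residual: grad f(x) + sum_i lambda_i a_i = (0, 0)
  -> stationarity OK
Primal feasibility (all g_i <= 0): OK
Dual feasibility (all lambda_i >= 0): OK
Complementary slackness (lambda_i * g_i(x) = 0 for all i): FAILS

Verdict: the first failing condition is complementary_slackness -> comp.

comp


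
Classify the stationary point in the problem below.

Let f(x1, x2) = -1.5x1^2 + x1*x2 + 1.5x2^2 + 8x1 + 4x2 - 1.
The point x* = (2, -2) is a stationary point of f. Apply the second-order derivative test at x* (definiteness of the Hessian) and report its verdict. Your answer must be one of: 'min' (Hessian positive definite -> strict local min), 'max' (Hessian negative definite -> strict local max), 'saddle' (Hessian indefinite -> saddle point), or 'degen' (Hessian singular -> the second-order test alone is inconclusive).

Compute the Hessian H = grad^2 f:
  H = [[-3, 1], [1, 3]]
Verify stationarity: grad f(x*) = H x* + g = (0, 0).
Eigenvalues of H: -3.1623, 3.1623.
Eigenvalues have mixed signs, so H is indefinite -> x* is a saddle point.

saddle


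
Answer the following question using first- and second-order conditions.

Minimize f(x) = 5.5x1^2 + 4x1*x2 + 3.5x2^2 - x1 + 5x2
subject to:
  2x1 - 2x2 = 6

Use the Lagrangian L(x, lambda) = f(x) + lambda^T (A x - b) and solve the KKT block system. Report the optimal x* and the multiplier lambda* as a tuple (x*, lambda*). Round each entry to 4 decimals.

Form the Lagrangian:
  L(x, lambda) = (1/2) x^T Q x + c^T x + lambda^T (A x - b)
Stationarity (grad_x L = 0): Q x + c + A^T lambda = 0.
Primal feasibility: A x = b.

This gives the KKT block system:
  [ Q   A^T ] [ x     ]   [-c ]
  [ A    0  ] [ lambda ] = [ b ]

Solving the linear system:
  x*      = (1.1154, -1.8846)
  lambda* = (-1.8654)
  f(x*)   = 0.3269

x* = (1.1154, -1.8846), lambda* = (-1.8654)


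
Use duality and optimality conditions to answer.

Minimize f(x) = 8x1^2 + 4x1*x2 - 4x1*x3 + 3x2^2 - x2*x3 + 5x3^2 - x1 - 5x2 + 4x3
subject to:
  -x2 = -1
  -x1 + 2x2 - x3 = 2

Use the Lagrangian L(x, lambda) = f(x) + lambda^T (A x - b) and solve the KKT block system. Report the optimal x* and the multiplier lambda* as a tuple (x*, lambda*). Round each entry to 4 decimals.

Form the Lagrangian:
  L(x, lambda) = (1/2) x^T Q x + c^T x + lambda^T (A x - b)
Stationarity (grad_x L = 0): Q x + c + A^T lambda = 0.
Primal feasibility: A x = b.

This gives the KKT block system:
  [ Q   A^T ] [ x     ]   [-c ]
  [ A    0  ] [ lambda ] = [ b ]

Solving the linear system:
  x*      = (0, 1, 0)
  lambda* = (7, 3)
  f(x*)   = -2

x* = (0, 1, 0), lambda* = (7, 3)


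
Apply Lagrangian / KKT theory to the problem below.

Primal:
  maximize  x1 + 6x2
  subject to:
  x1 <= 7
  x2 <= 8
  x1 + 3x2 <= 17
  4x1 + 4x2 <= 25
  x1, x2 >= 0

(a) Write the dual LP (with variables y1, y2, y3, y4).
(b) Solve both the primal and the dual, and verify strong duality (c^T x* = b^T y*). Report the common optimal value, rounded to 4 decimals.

The standard primal-dual pair for 'max c^T x s.t. A x <= b, x >= 0' is:
  Dual:  min b^T y  s.t.  A^T y >= c,  y >= 0.

So the dual LP is:
  minimize  7y1 + 8y2 + 17y3 + 25y4
  subject to:
    y1 + y3 + 4y4 >= 1
    y2 + 3y3 + 4y4 >= 6
    y1, y2, y3, y4 >= 0

Solving the primal: x* = (0, 5.6667).
  primal value c^T x* = 34.
Solving the dual: y* = (0, 0, 2, 0).
  dual value b^T y* = 34.
Strong duality: c^T x* = b^T y*. Confirmed.

34


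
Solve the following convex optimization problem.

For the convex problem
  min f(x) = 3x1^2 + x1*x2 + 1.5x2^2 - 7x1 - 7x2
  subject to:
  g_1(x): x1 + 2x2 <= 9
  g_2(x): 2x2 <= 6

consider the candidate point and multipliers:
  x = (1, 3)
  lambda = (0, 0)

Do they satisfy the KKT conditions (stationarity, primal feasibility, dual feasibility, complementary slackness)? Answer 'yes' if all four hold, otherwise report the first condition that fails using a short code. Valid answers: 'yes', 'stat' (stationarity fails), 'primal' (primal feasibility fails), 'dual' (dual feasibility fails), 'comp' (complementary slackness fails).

Gradient of f: grad f(x) = Q x + c = (2, 3)
Constraint values g_i(x) = a_i^T x - b_i:
  g_1((1, 3)) = -2
  g_2((1, 3)) = 0
Stationarity residual: grad f(x) + sum_i lambda_i a_i = (2, 3)
  -> stationarity FAILS
Primal feasibility (all g_i <= 0): OK
Dual feasibility (all lambda_i >= 0): OK
Complementary slackness (lambda_i * g_i(x) = 0 for all i): OK

Verdict: the first failing condition is stationarity -> stat.

stat
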